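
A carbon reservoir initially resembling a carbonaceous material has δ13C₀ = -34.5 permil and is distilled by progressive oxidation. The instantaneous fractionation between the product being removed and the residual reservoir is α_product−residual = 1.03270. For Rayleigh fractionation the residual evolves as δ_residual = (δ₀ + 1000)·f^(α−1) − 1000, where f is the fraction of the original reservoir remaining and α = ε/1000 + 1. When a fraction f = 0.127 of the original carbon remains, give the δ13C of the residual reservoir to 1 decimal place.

Rayleigh residual: δ_res = (δ₀ + 1000)·f^(α−1) − 1000
α − 1 = 0.03270
f^(α−1) = 0.127^(0.03270) = 0.934748
δ_res = (-34.5 + 1000) × 0.934748 − 1000 = 902.499 − 1000 = -97.50 permil

-97.5 permil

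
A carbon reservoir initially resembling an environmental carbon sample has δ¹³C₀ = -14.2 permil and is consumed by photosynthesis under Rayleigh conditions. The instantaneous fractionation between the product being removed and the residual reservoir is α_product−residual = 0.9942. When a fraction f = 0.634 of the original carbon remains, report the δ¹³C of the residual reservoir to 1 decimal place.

Rayleigh residual: δ_res = (δ₀ + 1000)·f^(α−1) − 1000
α − 1 = -0.00580
f^(α−1) = 0.634^(-0.00580) = 1.002647
δ_res = (-14.2 + 1000) × 1.002647 − 1000 = 988.409 − 1000 = -11.59 permil

-11.6 permil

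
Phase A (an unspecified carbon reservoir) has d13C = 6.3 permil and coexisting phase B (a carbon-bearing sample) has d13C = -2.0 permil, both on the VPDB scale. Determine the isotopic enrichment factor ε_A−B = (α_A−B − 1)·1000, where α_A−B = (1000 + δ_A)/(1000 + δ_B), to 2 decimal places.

α_A−B = (1000 + 6.3) / (1000 + -2.0) = 1006.3 / 998.0 = 1.008317
ε_A−B = (1.008317 − 1) × 1000 = 8.317 permil
(The approximation ε ≈ δ_A − δ_B would give 8.3 permil.)

8.32 permil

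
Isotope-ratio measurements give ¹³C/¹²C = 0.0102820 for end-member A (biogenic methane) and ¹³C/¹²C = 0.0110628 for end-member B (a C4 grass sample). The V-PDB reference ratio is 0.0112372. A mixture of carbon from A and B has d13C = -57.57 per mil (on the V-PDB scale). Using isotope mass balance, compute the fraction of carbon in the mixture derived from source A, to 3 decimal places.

0.605

δ_A = (0.0102820/0.0112372 − 1)×1000 = (0.914997 − 1)×1000 = -85.003 per mil
δ_B = (0.0110628/0.0112372 − 1)×1000 = (0.984480 − 1)×1000 = -15.520 per mil
f_A = (δ_mix − δ_B)/(δ_A − δ_B) = (-57.57 − (-15.520))/(-85.003 − (-15.520))
f_A = -42.050 / -69.484 = 0.6052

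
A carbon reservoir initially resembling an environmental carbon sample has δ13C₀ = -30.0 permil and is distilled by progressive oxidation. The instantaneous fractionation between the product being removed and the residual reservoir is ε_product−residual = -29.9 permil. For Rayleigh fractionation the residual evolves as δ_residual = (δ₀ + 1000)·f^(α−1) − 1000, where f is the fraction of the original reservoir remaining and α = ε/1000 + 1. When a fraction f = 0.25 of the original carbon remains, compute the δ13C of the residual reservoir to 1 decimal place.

11.1 permil

Rayleigh residual: δ_res = (δ₀ + 1000)·f^(α−1) − 1000
α = ε/1000 + 1 = 0.97010, so α − 1 = -0.02990
f^(α−1) = 0.25^(-0.02990) = 1.042321
δ_res = (-30.0 + 1000) × 1.042321 − 1000 = 1011.052 − 1000 = 11.05 permil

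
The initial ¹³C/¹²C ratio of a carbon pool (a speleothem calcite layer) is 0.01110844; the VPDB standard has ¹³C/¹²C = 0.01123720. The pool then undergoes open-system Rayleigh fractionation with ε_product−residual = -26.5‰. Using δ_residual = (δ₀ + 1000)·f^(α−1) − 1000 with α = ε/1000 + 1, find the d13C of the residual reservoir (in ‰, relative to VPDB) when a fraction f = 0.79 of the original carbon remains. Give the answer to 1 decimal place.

-5.3‰

δ₀ = (0.01110844/0.01123720 − 1)×1000 = (0.988542 − 1)×1000 = -11.458‰
α − 1 = ε/1000 = -0.0265
f^(α−1) = 0.79^(-0.0265) = 1.006266
δ_res = (-11.458 + 1000) × 1.006266 − 1000 = 994.736 − 1000 = -5.26‰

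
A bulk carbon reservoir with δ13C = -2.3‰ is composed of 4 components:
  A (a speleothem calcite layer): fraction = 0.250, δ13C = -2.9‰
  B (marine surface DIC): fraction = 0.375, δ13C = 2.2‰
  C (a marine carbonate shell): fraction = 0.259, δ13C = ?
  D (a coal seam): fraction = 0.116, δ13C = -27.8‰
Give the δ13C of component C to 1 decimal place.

3.2‰

Isotope mass balance: δ_bulk = Σ fᵢ·δᵢ.
-2.3 = 0.250×(-2.9) + 0.375×(2.2) + 0.259×δ_C + 0.116×(-27.8)
0.259·δ_C = -2.3 − (-3.125) = 0.825
δ_C = 0.825 / 0.259 = 3.18‰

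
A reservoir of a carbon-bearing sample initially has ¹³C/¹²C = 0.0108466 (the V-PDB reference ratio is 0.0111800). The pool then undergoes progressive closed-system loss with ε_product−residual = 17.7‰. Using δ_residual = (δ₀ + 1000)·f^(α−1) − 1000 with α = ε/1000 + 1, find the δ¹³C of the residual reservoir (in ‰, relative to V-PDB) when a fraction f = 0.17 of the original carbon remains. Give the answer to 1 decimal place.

-59.8‰

δ₀ = (0.0108466/0.0111800 − 1)×1000 = (0.970179 − 1)×1000 = -29.821‰
α − 1 = ε/1000 = 0.0177
f^(α−1) = 0.17^(0.0177) = 0.969123
δ_res = (-29.821 + 1000) × 0.969123 − 1000 = 940.223 − 1000 = -59.78‰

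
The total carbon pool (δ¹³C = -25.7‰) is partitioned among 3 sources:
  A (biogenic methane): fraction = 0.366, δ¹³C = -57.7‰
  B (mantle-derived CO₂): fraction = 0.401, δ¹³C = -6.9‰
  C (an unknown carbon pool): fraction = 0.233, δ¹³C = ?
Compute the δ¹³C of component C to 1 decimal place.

Isotope mass balance: δ_bulk = Σ fᵢ·δᵢ.
-25.7 = 0.366×(-57.7) + 0.401×(-6.9) + 0.233×δ_C
0.233·δ_C = -25.7 − (-23.885) = -1.815
δ_C = -1.815 / 0.233 = -7.79‰

-7.8‰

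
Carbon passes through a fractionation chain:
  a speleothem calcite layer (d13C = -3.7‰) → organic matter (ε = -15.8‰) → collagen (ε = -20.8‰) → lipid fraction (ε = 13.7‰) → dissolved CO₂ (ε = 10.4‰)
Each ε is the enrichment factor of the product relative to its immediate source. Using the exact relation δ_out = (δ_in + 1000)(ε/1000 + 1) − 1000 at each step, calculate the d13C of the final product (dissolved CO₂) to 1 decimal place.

-16.6‰

step 1: δ = (-3.70 + 1000)·(-15.8/1000 + 1) − 1000 = -19.44‰
step 2: δ = (-19.44 + 1000)·(-20.8/1000 + 1) − 1000 = -39.84‰
step 3: δ = (-39.84 + 1000)·(13.7/1000 + 1) − 1000 = -26.68‰
step 4: δ = (-26.68 + 1000)·(10.4/1000 + 1) − 1000 = -16.56‰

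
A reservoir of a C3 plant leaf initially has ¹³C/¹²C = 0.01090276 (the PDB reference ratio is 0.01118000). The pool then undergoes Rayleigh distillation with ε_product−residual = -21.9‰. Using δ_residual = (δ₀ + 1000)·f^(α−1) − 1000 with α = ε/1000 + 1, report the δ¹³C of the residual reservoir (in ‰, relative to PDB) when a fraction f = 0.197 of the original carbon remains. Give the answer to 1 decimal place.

δ₀ = (0.01090276/0.01118000 − 1)×1000 = (0.975202 − 1)×1000 = -24.798‰
α − 1 = ε/1000 = -0.0219
f^(α−1) = 0.197^(-0.0219) = 1.036218
δ_res = (-24.798 + 1000) × 1.036218 − 1000 = 1010.522 − 1000 = 10.52‰

10.5‰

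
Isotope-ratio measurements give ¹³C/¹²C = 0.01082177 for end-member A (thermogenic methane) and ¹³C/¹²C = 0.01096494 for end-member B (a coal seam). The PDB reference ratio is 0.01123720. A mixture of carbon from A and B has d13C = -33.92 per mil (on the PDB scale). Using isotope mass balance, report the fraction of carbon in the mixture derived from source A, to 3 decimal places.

δ_A = (0.01082177/0.01123720 − 1)×1000 = (0.963031 − 1)×1000 = -36.969 per mil
δ_B = (0.01096494/0.01123720 − 1)×1000 = (0.975772 − 1)×1000 = -24.228 per mil
f_A = (δ_mix − δ_B)/(δ_A − δ_B) = (-33.92 − (-24.228))/(-36.969 − (-24.228))
f_A = -9.692 / -12.741 = 0.7607

0.761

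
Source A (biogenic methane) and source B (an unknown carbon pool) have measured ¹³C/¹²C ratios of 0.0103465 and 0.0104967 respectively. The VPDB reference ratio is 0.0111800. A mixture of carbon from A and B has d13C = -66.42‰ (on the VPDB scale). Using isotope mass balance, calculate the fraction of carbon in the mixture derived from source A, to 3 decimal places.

δ_A = (0.0103465/0.0111800 − 1)×1000 = (0.925447 − 1)×1000 = -74.553‰
δ_B = (0.0104967/0.0111800 − 1)×1000 = (0.938882 − 1)×1000 = -61.118‰
f_A = (δ_mix − δ_B)/(δ_A − δ_B) = (-66.42 − (-61.118))/(-74.553 − (-61.118))
f_A = -5.302 / -13.435 = 0.3946

0.395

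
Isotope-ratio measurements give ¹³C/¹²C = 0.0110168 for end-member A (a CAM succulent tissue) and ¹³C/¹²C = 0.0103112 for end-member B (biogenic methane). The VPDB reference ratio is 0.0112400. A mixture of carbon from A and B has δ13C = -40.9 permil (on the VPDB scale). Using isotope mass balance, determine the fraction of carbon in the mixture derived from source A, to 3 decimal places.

0.665

δ_A = (0.0110168/0.0112400 − 1)×1000 = (0.980142 − 1)×1000 = -19.858 permil
δ_B = (0.0103112/0.0112400 − 1)×1000 = (0.917367 − 1)×1000 = -82.633 permil
f_A = (δ_mix − δ_B)/(δ_A − δ_B) = (-40.9 − (-82.633))/(-19.858 − (-82.633))
f_A = 41.733 / 62.776 = 0.6648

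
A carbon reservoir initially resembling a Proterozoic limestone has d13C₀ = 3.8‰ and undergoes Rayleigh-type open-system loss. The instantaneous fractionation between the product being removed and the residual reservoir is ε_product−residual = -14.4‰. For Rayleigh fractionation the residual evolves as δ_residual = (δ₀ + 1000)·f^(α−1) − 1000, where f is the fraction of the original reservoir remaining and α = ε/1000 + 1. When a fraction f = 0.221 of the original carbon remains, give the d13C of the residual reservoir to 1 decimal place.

Rayleigh residual: δ_res = (δ₀ + 1000)·f^(α−1) − 1000
α = ε/1000 + 1 = 0.98560, so α − 1 = -0.01440
f^(α−1) = 0.221^(-0.01440) = 1.021976
δ_res = (3.8 + 1000) × 1.021976 − 1000 = 1025.860 − 1000 = 25.86‰

25.9‰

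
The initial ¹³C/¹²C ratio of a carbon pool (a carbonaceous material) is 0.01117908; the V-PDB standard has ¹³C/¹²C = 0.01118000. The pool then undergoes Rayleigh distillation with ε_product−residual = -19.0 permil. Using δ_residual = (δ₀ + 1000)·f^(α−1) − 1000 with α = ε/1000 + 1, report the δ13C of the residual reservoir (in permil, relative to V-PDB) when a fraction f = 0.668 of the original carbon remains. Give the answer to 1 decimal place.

7.6 permil

δ₀ = (0.01117908/0.01118000 − 1)×1000 = (0.999918 − 1)×1000 = -0.082 permil
α − 1 = ε/1000 = -0.0190
f^(α−1) = 0.668^(-0.0190) = 1.007695
δ_res = (-0.082 + 1000) × 1.007695 − 1000 = 1007.612 − 1000 = 7.61 permil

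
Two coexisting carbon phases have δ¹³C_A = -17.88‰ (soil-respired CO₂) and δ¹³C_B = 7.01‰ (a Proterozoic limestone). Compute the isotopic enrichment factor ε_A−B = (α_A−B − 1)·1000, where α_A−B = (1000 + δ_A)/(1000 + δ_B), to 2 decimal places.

α_A−B = (1000 + -17.88) / (1000 + 7.01) = 982.12 / 1007.01 = 0.975283
ε_A−B = (0.975283 − 1) × 1000 = -24.717‰
(The approximation ε ≈ δ_A − δ_B would give -24.89‰.)

-24.72‰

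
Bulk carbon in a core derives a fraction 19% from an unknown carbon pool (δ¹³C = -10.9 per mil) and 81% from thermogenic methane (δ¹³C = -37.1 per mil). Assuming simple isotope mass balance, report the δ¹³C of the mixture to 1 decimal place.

δ_mix = f_A·δ_A + f_B·δ_B
δ_mix = 0.19 × (-10.9) + 0.81 × (-37.1)
δ_mix = -2.07 + -30.05 = -32.12 per mil

-32.1 per mil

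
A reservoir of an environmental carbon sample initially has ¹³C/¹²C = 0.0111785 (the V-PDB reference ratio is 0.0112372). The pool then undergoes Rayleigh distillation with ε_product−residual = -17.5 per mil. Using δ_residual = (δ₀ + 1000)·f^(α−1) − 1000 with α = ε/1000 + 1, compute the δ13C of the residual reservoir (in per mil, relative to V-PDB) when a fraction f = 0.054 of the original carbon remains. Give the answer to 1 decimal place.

δ₀ = (0.0111785/0.0112372 − 1)×1000 = (0.994776 − 1)×1000 = -5.224 per mil
α − 1 = ε/1000 = -0.0175
f^(α−1) = 0.054^(-0.0175) = 1.052406
δ_res = (-5.224 + 1000) × 1.052406 − 1000 = 1046.908 − 1000 = 46.91 per mil

46.9 per mil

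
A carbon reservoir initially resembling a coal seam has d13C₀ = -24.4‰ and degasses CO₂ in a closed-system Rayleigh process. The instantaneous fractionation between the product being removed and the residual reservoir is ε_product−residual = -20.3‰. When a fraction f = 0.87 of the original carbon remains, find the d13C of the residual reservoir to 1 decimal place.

-21.6‰

Rayleigh residual: δ_res = (δ₀ + 1000)·f^(α−1) − 1000
α = ε/1000 + 1 = 0.97970, so α − 1 = -0.02030
f^(α−1) = 0.87^(-0.02030) = 1.002831
δ_res = (-24.4 + 1000) × 1.002831 − 1000 = 978.362 − 1000 = -21.64‰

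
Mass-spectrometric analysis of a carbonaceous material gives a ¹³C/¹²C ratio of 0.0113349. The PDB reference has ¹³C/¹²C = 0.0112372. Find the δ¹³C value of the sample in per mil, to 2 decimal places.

8.69 per mil

δ¹³C = (R_sample / R_standard − 1) × 1000
R_sample / R_standard = 0.0113349 / 0.0112372 = 1.008694
δ¹³C = (1.008694 − 1) × 1000 = 8.694 per mil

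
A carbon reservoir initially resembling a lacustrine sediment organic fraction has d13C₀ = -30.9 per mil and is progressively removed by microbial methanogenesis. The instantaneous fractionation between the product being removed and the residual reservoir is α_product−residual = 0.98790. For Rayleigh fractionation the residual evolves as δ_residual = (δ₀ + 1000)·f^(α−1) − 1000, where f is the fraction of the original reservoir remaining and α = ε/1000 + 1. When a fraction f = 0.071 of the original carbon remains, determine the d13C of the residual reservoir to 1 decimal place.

Rayleigh residual: δ_res = (δ₀ + 1000)·f^(α−1) − 1000
α − 1 = -0.01210
f^(α−1) = 0.071^(-0.01210) = 1.032523
δ_res = (-30.9 + 1000) × 1.032523 − 1000 = 1000.618 − 1000 = 0.62 per mil

0.6 per mil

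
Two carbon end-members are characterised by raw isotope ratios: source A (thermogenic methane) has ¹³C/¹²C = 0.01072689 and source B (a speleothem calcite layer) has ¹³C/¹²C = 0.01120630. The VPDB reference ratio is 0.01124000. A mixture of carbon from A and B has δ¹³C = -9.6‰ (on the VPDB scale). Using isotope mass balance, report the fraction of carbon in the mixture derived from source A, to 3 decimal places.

0.155

δ_A = (0.01072689/0.01124000 − 1)×1000 = (0.954350 − 1)×1000 = -45.650‰
δ_B = (0.01120630/0.01124000 − 1)×1000 = (0.997002 − 1)×1000 = -2.998‰
f_A = (δ_mix − δ_B)/(δ_A − δ_B) = (-9.6 − (-2.998))/(-45.650 − (-2.998))
f_A = -6.602 / -42.652 = 0.1548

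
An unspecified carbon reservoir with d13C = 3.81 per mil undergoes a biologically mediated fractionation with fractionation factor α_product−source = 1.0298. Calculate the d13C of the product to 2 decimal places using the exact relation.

δ_product = (δ_source + 1000)·α − 1000
δ_product = (3.81 + 1000) × 1.0298 − 1000
δ_product = 1033.724 − 1000 = 33.724 per mil

33.72 per mil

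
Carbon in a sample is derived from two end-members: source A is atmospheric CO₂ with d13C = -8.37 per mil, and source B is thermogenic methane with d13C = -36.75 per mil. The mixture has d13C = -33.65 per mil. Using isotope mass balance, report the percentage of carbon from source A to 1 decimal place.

δ_mix = f_A·δ_A + (1 − f_A)·δ_B  ⇒  f_A = (δ_mix − δ_B)/(δ_A − δ_B)
f_A = (-33.65 − (-36.75)) / (-8.37 − (-36.75))
f_A = 3.10 / 28.38 = 0.1092

10.9%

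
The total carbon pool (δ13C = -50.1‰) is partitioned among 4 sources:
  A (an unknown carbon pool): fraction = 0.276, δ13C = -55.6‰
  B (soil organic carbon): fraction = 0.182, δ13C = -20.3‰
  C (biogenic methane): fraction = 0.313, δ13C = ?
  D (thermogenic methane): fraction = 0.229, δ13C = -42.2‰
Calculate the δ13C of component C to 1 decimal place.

Isotope mass balance: δ_bulk = Σ fᵢ·δᵢ.
-50.1 = 0.276×(-55.6) + 0.182×(-20.3) + 0.313×δ_C + 0.229×(-42.2)
0.313·δ_C = -50.1 − (-28.704) = -21.396
δ_C = -21.396 / 0.313 = -68.36‰

-68.4‰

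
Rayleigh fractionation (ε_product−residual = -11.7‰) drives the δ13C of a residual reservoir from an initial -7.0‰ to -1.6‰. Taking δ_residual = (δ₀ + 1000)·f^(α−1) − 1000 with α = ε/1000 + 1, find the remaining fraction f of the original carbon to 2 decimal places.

α − 1 = ε/1000 = -0.0117
(δ_res + 1000)/(δ₀ + 1000) = (-1.6 + 1000)/(-7.0 + 1000) = 998.4/993.0 = 1.005438
f = 1.005438^(1/-0.0117) = exp(ln(1.005438)/-0.0117) = exp(0.00542/-0.0117)
f = exp(-0.4635) = 0.6291

0.63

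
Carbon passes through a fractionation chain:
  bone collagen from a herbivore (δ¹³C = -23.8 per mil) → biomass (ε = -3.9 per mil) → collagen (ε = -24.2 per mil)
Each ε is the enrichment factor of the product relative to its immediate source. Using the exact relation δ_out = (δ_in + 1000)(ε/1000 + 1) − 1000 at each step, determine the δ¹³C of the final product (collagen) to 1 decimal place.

step 1: δ = (-23.80 + 1000)·(-3.9/1000 + 1) − 1000 = -27.61 per mil
step 2: δ = (-27.61 + 1000)·(-24.2/1000 + 1) − 1000 = -51.14 per mil

-51.1 per mil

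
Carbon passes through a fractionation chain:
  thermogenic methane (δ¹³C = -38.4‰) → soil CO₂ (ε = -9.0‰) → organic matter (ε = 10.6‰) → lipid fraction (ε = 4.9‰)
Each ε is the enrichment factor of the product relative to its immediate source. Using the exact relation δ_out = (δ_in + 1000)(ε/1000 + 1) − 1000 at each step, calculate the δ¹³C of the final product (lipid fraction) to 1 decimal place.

step 1: δ = (-38.40 + 1000)·(-9.0/1000 + 1) − 1000 = -47.05‰
step 2: δ = (-47.05 + 1000)·(10.6/1000 + 1) − 1000 = -36.95‰
step 3: δ = (-36.95 + 1000)·(4.9/1000 + 1) − 1000 = -32.23‰

-32.2‰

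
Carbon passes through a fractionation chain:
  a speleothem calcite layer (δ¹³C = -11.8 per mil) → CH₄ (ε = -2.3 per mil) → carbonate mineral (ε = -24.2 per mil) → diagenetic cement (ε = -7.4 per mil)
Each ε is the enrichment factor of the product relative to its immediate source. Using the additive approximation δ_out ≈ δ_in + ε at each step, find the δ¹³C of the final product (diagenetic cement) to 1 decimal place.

-45.7 per mil

step 1: δ ≈ -11.8 + (-2.3) = -14.1 per mil
step 2: δ ≈ -14.1 + (-24.2) = -38.3 per mil
step 3: δ ≈ -38.3 + (-7.4) = -45.7 per mil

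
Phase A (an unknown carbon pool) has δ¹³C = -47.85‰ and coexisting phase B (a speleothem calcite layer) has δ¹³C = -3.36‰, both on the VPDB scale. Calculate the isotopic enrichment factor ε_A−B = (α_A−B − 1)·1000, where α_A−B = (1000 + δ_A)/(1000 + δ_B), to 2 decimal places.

-44.64‰

α_A−B = (1000 + -47.85) / (1000 + -3.36) = 952.15 / 996.64 = 0.955360
ε_A−B = (0.955360 − 1) × 1000 = -44.640‰
(The approximation ε ≈ δ_A − δ_B would give -44.49‰.)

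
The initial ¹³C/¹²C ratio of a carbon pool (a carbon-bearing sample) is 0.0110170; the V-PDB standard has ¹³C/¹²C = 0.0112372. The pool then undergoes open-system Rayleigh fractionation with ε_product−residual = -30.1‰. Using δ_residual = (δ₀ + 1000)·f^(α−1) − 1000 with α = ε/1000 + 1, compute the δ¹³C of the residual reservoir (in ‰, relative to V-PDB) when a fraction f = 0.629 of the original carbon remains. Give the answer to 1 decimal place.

δ₀ = (0.0110170/0.0112372 − 1)×1000 = (0.980404 − 1)×1000 = -19.596‰
α − 1 = ε/1000 = -0.0301
f^(α−1) = 0.629^(-0.0301) = 1.014053
δ_res = (-19.596 + 1000) × 1.014053 − 1000 = 994.182 − 1000 = -5.82‰

-5.8‰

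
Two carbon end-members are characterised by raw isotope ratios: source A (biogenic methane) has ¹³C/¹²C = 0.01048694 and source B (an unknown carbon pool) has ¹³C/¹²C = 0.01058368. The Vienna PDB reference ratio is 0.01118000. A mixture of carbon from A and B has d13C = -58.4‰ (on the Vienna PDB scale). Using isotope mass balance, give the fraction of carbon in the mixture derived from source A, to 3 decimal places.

δ_A = (0.01048694/0.01118000 − 1)×1000 = (0.938009 − 1)×1000 = -61.991‰
δ_B = (0.01058368/0.01118000 − 1)×1000 = (0.946662 − 1)×1000 = -53.338‰
f_A = (δ_mix − δ_B)/(δ_A − δ_B) = (-58.4 − (-53.338))/(-61.991 − (-53.338))
f_A = -5.062 / -8.653 = 0.5850

0.585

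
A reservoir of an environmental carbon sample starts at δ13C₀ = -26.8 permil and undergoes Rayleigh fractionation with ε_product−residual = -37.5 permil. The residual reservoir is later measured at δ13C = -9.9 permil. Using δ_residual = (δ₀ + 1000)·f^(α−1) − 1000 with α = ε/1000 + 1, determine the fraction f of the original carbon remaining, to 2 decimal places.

α − 1 = ε/1000 = -0.0375
(δ_res + 1000)/(δ₀ + 1000) = (-9.9 + 1000)/(-26.8 + 1000) = 990.1/973.2 = 1.017365
f = 1.017365^(1/-0.0375) = exp(ln(1.017365)/-0.0375) = exp(0.01722/-0.0375)
f = exp(-0.4591) = 0.6319

0.63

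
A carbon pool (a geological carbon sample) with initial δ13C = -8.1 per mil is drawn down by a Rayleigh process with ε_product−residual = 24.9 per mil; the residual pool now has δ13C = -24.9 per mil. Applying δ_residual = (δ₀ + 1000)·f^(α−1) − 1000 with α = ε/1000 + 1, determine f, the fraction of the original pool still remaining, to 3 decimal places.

α − 1 = ε/1000 = 0.0249
(δ_res + 1000)/(δ₀ + 1000) = (-24.9 + 1000)/(-8.1 + 1000) = 975.1/991.9 = 0.983063
f = 0.983063^(1/0.0249) = exp(ln(0.983063)/0.0249) = exp(-0.01708/0.0249)
f = exp(-0.6860) = 0.5036

0.504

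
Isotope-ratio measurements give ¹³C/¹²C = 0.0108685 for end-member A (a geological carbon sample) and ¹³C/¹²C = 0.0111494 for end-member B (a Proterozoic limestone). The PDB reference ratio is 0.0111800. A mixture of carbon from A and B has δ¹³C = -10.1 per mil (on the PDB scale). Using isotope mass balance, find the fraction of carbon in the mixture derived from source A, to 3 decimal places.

δ_A = (0.0108685/0.0111800 − 1)×1000 = (0.972138 − 1)×1000 = -27.862 per mil
δ_B = (0.0111494/0.0111800 − 1)×1000 = (0.997263 − 1)×1000 = -2.737 per mil
f_A = (δ_mix − δ_B)/(δ_A − δ_B) = (-10.1 − (-2.737))/(-27.862 − (-2.737))
f_A = -7.363 / -25.125 = 0.2931

0.293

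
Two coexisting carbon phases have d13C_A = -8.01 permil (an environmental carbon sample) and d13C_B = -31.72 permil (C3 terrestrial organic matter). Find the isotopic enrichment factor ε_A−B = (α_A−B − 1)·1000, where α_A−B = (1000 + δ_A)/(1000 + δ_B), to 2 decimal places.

24.49 permil

α_A−B = (1000 + -8.01) / (1000 + -31.72) = 991.99 / 968.28 = 1.024487
ε_A−B = (1.024487 − 1) × 1000 = 24.487 permil
(The approximation ε ≈ δ_A − δ_B would give 23.71 permil.)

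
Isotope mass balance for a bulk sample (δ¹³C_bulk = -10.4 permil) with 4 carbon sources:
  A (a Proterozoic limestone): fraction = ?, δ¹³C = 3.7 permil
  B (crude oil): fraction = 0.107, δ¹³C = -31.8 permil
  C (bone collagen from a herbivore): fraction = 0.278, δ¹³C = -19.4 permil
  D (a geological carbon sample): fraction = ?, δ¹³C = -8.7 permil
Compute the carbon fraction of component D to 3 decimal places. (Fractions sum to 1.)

0.313

Let f_D and f_A be the unknown fractions; fractions sum to 1 so f_D + f_A = 0.615.
Mass balance: Σ fᵢ·δᵢ = δ_bulk ⇒ f_D·(-8.7) + f_A·(3.7) = -10.4 − (-8.796) = -1.604
Substitute f_A = 0.615 − f_D:
f_D·(-8.7 − 3.7) = -1.604 − 0.615×(3.7) = -3.880
f_D = -3.880 / -12.4 = 0.3129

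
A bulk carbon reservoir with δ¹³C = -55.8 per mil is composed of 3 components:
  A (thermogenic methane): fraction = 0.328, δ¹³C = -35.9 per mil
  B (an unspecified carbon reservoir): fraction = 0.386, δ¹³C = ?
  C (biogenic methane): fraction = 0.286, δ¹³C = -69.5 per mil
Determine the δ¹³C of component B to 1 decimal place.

-62.6 per mil

Isotope mass balance: δ_bulk = Σ fᵢ·δᵢ.
-55.8 = 0.328×(-35.9) + 0.386×δ_B + 0.286×(-69.5)
0.386·δ_B = -55.8 − (-31.652) = -24.148
δ_B = -24.148 / 0.386 = -62.56 per mil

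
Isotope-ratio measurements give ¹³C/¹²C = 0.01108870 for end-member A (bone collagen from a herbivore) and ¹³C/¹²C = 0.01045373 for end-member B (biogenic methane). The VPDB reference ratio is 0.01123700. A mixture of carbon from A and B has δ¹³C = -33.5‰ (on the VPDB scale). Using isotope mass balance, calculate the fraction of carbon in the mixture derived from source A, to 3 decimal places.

0.641

δ_A = (0.01108870/0.01123700 − 1)×1000 = (0.986803 − 1)×1000 = -13.197‰
δ_B = (0.01045373/0.01123700 − 1)×1000 = (0.930295 − 1)×1000 = -69.705‰
f_A = (δ_mix − δ_B)/(δ_A − δ_B) = (-33.5 − (-69.705))/(-13.197 − (-69.705))
f_A = 36.205 / 56.507 = 0.6407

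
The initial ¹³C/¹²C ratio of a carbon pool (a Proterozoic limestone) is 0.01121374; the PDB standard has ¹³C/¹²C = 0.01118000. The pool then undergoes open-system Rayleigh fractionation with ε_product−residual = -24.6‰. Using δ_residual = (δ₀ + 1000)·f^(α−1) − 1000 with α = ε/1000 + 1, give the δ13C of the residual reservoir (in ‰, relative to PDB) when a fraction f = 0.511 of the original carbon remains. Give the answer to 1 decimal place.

δ₀ = (0.01121374/0.01118000 − 1)×1000 = (1.003018 − 1)×1000 = 3.018‰
α − 1 = ε/1000 = -0.0246
f^(α−1) = 0.511^(-0.0246) = 1.016653
δ_res = (3.018 + 1000) × 1.016653 − 1000 = 1019.721 − 1000 = 19.72‰

19.7‰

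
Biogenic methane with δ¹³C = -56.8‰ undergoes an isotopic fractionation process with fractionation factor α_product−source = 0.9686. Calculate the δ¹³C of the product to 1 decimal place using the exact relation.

-86.4‰

δ_product = (δ_source + 1000)·α − 1000
δ_product = (-56.8 + 1000) × 0.9686 − 1000
δ_product = 913.584 − 1000 = -86.42‰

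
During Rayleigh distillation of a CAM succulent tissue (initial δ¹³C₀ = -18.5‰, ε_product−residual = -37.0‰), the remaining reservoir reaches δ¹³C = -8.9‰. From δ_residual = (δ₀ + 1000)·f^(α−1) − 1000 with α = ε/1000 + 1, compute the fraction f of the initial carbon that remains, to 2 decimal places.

α − 1 = ε/1000 = -0.0370
(δ_res + 1000)/(δ₀ + 1000) = (-8.9 + 1000)/(-18.5 + 1000) = 991.1/981.5 = 1.009781
f = 1.009781^(1/-0.0370) = exp(ln(1.009781)/-0.0370) = exp(0.00973/-0.0370)
f = exp(-0.2631) = 0.7687

0.77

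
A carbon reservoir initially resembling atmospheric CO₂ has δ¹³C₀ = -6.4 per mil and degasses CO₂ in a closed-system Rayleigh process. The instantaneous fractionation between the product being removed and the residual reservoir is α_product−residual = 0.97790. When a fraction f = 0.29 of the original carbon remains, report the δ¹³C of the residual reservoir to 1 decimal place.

21.2 per mil

Rayleigh residual: δ_res = (δ₀ + 1000)·f^(α−1) − 1000
α − 1 = -0.02210
f^(α−1) = 0.29^(-0.02210) = 1.027735
δ_res = (-6.4 + 1000) × 1.027735 − 1000 = 1021.157 − 1000 = 21.16 per mil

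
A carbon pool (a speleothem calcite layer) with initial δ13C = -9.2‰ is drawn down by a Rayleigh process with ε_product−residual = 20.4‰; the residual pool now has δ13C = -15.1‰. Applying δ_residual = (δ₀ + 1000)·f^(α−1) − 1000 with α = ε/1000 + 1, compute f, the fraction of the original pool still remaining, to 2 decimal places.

α − 1 = ε/1000 = 0.0204
(δ_res + 1000)/(δ₀ + 1000) = (-15.1 + 1000)/(-9.2 + 1000) = 984.9/990.8 = 0.994045
f = 0.994045^(1/0.0204) = exp(ln(0.994045)/0.0204) = exp(-0.00597/0.0204)
f = exp(-0.2928) = 0.7462

0.75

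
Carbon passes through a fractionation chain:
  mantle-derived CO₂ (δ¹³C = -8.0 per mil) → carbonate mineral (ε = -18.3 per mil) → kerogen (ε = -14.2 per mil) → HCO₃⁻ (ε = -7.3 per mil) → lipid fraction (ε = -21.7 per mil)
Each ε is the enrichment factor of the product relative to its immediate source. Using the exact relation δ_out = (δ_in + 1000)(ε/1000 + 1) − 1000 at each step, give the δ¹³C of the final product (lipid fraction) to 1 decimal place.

step 1: δ = (-8.00 + 1000)·(-18.3/1000 + 1) − 1000 = -26.15 per mil
step 2: δ = (-26.15 + 1000)·(-14.2/1000 + 1) − 1000 = -39.98 per mil
step 3: δ = (-39.98 + 1000)·(-7.3/1000 + 1) − 1000 = -46.99 per mil
step 4: δ = (-46.99 + 1000)·(-21.7/1000 + 1) − 1000 = -67.67 per mil

-67.7 per mil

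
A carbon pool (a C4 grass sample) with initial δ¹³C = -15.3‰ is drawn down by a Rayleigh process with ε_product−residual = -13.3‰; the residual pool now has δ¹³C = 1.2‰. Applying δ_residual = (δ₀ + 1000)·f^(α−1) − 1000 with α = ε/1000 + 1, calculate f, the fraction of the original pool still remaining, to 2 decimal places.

0.29

α − 1 = ε/1000 = -0.0133
(δ_res + 1000)/(δ₀ + 1000) = (1.2 + 1000)/(-15.3 + 1000) = 1001.2/984.7 = 1.016756
f = 1.016756^(1/-0.0133) = exp(ln(1.016756)/-0.0133) = exp(0.01662/-0.0133)
f = exp(-1.2494) = 0.2867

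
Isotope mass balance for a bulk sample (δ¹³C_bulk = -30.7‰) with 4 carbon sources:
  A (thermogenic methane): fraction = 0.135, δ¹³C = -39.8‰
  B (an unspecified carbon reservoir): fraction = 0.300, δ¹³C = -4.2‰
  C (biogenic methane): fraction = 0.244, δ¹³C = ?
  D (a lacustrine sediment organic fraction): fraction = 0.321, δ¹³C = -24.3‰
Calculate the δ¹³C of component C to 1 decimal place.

-66.7‰

Isotope mass balance: δ_bulk = Σ fᵢ·δᵢ.
-30.7 = 0.135×(-39.8) + 0.300×(-4.2) + 0.244×δ_C + 0.321×(-24.3)
0.244·δ_C = -30.7 − (-14.433) = -16.267
δ_C = -16.267 / 0.244 = -66.67‰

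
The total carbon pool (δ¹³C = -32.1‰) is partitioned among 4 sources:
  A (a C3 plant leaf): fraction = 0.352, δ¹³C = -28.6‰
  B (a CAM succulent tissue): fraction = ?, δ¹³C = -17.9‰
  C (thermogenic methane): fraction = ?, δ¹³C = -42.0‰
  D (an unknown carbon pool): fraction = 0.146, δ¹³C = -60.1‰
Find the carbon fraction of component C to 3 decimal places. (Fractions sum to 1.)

Let f_C and f_B be the unknown fractions; fractions sum to 1 so f_C + f_B = 0.502.
Mass balance: Σ fᵢ·δᵢ = δ_bulk ⇒ f_C·(-42.0) + f_B·(-17.9) = -32.1 − (-18.842) = -13.258
Substitute f_B = 0.502 − f_C:
f_C·(-42.0 − -17.9) = -13.258 − 0.502×(-17.9) = -4.272
f_C = -4.272 / -24.1 = 0.1773

0.177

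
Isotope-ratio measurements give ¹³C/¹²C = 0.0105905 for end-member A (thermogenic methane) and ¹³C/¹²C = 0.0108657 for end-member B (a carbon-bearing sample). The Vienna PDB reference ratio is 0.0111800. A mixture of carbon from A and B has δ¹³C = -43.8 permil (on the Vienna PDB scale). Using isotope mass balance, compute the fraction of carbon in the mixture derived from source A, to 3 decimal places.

0.637

δ_A = (0.0105905/0.0111800 − 1)×1000 = (0.947272 − 1)×1000 = -52.728 permil
δ_B = (0.0108657/0.0111800 − 1)×1000 = (0.971887 − 1)×1000 = -28.113 permil
f_A = (δ_mix − δ_B)/(δ_A − δ_B) = (-43.8 − (-28.113))/(-52.728 − (-28.113))
f_A = -15.687 / -24.615 = 0.6373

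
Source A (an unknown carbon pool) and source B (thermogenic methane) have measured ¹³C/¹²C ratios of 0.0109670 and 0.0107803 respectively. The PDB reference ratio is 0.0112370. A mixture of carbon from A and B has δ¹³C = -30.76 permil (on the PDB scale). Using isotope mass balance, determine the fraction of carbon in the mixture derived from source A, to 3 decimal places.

0.595

δ_A = (0.0109670/0.0112370 − 1)×1000 = (0.975972 − 1)×1000 = -24.028 permil
δ_B = (0.0107803/0.0112370 − 1)×1000 = (0.959357 − 1)×1000 = -40.643 permil
f_A = (δ_mix − δ_B)/(δ_A − δ_B) = (-30.76 − (-40.643))/(-24.028 − (-40.643))
f_A = 9.883 / 16.615 = 0.5948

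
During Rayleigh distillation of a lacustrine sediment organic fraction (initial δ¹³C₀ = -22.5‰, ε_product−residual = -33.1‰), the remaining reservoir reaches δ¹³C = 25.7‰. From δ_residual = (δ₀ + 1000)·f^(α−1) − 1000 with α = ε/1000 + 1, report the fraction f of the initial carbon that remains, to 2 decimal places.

0.23

α − 1 = ε/1000 = -0.0331
(δ_res + 1000)/(δ₀ + 1000) = (25.7 + 1000)/(-22.5 + 1000) = 1025.7/977.5 = 1.049309
f = 1.049309^(1/-0.0331) = exp(ln(1.049309)/-0.0331) = exp(0.04813/-0.0331)
f = exp(-1.4541) = 0.2336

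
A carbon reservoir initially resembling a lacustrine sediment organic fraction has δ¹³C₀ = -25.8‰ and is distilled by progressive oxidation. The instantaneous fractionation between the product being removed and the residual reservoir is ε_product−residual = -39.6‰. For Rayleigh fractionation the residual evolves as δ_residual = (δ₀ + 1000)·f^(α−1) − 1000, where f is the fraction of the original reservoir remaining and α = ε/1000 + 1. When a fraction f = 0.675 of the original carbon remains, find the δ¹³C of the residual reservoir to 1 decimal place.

Rayleigh residual: δ_res = (δ₀ + 1000)·f^(α−1) − 1000
α = ε/1000 + 1 = 0.96040, so α − 1 = -0.03960
f^(α−1) = 0.675^(-0.03960) = 1.015686
δ_res = (-25.8 + 1000) × 1.015686 − 1000 = 989.482 − 1000 = -10.52‰

-10.5‰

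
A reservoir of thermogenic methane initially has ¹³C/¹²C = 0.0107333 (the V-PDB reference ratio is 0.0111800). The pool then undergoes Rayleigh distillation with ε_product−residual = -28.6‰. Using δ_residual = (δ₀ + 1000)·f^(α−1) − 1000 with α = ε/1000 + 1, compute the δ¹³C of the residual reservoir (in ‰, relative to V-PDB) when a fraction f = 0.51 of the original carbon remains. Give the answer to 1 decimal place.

-21.3‰

δ₀ = (0.0107333/0.0111800 − 1)×1000 = (0.960045 − 1)×1000 = -39.955‰
α − 1 = ε/1000 = -0.0286
f^(α−1) = 0.51^(-0.0286) = 1.019444
δ_res = (-39.955 + 1000) × 1.019444 − 1000 = 978.712 − 1000 = -21.29‰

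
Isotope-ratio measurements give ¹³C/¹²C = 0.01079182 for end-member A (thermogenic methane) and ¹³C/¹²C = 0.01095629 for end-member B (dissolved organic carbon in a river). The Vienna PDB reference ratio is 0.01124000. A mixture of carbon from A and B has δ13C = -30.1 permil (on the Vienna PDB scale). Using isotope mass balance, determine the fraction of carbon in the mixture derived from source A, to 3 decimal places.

0.332

δ_A = (0.01079182/0.01124000 − 1)×1000 = (0.960126 − 1)×1000 = -39.874 permil
δ_B = (0.01095629/0.01124000 − 1)×1000 = (0.974759 − 1)×1000 = -25.241 permil
f_A = (δ_mix − δ_B)/(δ_A − δ_B) = (-30.1 − (-25.241))/(-39.874 − (-25.241))
f_A = -4.859 / -14.633 = 0.3321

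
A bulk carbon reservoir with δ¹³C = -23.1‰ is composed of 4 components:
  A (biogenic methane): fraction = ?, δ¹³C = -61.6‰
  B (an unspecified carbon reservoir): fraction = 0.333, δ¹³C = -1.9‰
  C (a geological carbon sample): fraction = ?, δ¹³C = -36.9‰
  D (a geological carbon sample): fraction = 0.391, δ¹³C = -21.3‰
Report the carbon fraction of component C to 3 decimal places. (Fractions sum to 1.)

Let f_C and f_A be the unknown fractions; fractions sum to 1 so f_C + f_A = 0.276.
Mass balance: Σ fᵢ·δᵢ = δ_bulk ⇒ f_C·(-36.9) + f_A·(-61.6) = -23.1 − (-8.961) = -14.139
Substitute f_A = 0.276 − f_C:
f_C·(-36.9 − -61.6) = -14.139 − 0.276×(-61.6) = 2.863
f_C = 2.863 / 24.7 = 0.1159

0.116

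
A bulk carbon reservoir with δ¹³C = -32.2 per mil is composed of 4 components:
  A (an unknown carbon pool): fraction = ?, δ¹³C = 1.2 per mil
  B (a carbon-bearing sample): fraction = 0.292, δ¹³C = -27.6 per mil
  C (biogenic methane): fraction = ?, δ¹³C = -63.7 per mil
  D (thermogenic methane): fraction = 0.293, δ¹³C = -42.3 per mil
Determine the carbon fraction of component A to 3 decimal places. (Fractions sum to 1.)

Let f_A and f_C be the unknown fractions; fractions sum to 1 so f_A + f_C = 0.415.
Mass balance: Σ fᵢ·δᵢ = δ_bulk ⇒ f_A·(1.2) + f_C·(-63.7) = -32.2 − (-20.453) = -11.747
Substitute f_C = 0.415 − f_A:
f_A·(1.2 − -63.7) = -11.747 − 0.415×(-63.7) = 14.689
f_A = 14.689 / 64.9 = 0.2263

0.226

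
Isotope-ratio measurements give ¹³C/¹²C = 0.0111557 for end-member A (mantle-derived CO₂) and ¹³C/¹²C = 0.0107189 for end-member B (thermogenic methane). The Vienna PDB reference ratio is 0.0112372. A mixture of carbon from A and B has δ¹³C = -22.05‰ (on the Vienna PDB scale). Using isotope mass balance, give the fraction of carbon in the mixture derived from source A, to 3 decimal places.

0.619

δ_A = (0.0111557/0.0112372 − 1)×1000 = (0.992747 − 1)×1000 = -7.253‰
δ_B = (0.0107189/0.0112372 − 1)×1000 = (0.953876 − 1)×1000 = -46.124‰
f_A = (δ_mix − δ_B)/(δ_A − δ_B) = (-22.05 − (-46.124))/(-7.253 − (-46.124))
f_A = 24.074 / 38.871 = 0.6193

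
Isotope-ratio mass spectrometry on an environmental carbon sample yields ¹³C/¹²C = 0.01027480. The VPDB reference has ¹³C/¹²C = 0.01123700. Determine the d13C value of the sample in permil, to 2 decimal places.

-85.63 permil

d13C = (R_sample / R_standard − 1) × 1000
R_sample / R_standard = 0.01027480 / 0.01123700 = 0.914372
d13C = (0.914372 − 1) × 1000 = -85.628 permil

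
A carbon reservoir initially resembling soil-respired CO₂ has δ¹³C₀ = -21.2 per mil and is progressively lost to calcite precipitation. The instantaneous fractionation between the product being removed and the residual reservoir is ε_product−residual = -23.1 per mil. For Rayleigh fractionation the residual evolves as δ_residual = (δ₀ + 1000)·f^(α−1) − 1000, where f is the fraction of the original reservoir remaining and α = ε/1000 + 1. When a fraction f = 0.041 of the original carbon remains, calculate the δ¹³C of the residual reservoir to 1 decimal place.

Rayleigh residual: δ_res = (δ₀ + 1000)·f^(α−1) − 1000
α = ε/1000 + 1 = 0.97690, so α − 1 = -0.02310
f^(α−1) = 0.041^(-0.02310) = 1.076576
δ_res = (-21.2 + 1000) × 1.076576 − 1000 = 1053.753 − 1000 = 53.75 per mil

53.8 per mil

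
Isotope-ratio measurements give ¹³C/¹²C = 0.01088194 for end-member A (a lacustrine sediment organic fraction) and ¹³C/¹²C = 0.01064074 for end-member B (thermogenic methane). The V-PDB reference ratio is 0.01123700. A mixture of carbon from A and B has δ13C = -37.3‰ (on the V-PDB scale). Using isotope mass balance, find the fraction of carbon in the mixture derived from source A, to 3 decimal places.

δ_A = (0.01088194/0.01123700 − 1)×1000 = (0.968403 − 1)×1000 = -31.597‰
δ_B = (0.01064074/0.01123700 − 1)×1000 = (0.946938 − 1)×1000 = -53.062‰
f_A = (δ_mix − δ_B)/(δ_A − δ_B) = (-37.3 − (-53.062))/(-31.597 − (-53.062))
f_A = 15.762 / 21.465 = 0.7343

0.734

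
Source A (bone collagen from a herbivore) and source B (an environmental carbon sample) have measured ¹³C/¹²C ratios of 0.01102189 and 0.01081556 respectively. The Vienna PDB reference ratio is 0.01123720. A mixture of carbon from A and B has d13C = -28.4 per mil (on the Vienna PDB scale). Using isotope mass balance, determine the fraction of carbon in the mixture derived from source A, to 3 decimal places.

δ_A = (0.01102189/0.01123720 − 1)×1000 = (0.980840 − 1)×1000 = -19.160 per mil
δ_B = (0.01081556/0.01123720 − 1)×1000 = (0.962478 − 1)×1000 = -37.522 per mil
f_A = (δ_mix − δ_B)/(δ_A − δ_B) = (-28.4 − (-37.522))/(-19.160 − (-37.522))
f_A = 9.122 / 18.361 = 0.4968

0.497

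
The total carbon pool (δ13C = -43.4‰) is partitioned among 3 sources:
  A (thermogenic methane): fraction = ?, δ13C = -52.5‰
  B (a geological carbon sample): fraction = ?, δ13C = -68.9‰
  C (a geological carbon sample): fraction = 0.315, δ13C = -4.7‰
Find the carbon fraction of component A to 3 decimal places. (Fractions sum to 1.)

Let f_A and f_B be the unknown fractions; fractions sum to 1 so f_A + f_B = 0.685.
Mass balance: Σ fᵢ·δᵢ = δ_bulk ⇒ f_A·(-52.5) + f_B·(-68.9) = -43.4 − (-1.481) = -41.919
Substitute f_B = 0.685 − f_A:
f_A·(-52.5 − -68.9) = -41.919 − 0.685×(-68.9) = 5.277
f_A = 5.277 / 16.4 = 0.3218

0.322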